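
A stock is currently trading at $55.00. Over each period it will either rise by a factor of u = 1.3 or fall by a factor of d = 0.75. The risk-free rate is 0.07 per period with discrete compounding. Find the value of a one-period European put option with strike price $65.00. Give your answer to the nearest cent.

$9.28

Risk-neutral probability p = (1 + 0.07 − 0.75)/(1.3 − 0.75) = 0.3200/0.5500 = 0.5818
Terminal stock prices: S_u = 71.5, S_d = 41.25
Terminal payoffs (K − S): max(-6.5, 0) = 0, max(23.75, 0) = 23.75
Node 0 (S = 55): V_0 = 1/1.07·[0.5818·0.0000 + 0.4182·23.7500] = 9.2821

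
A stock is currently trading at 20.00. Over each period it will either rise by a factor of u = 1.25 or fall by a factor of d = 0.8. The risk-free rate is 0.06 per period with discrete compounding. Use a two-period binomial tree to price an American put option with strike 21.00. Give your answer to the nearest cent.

2.21

Risk-neutral probability p = (1 + 0.06 − 0.8)/(1.25 − 0.8) = 0.2600/0.4500 = 0.5778
Terminal stock prices: S_uu = 31.25, S_ud = 20, S_dd = 12.8
Terminal payoffs (K − S): max(-10.25, 0) = 0, max(1, 0) = 1, max(8.2, 0) = 8.2
Node u (S = 25): continuation = 1/1.06·[0.5778·0.0000 + 0.4222·1.0000] = 0.3983; exercise value = 0.0000 ≤ continuation, so V_u = 0.3983
Node d (S = 16): continuation = 1/1.06·[0.5778·1.0000 + 0.4222·8.2000] = 3.8113; exercise value = 5.0000 > continuation, so V_d = 5.0000 (exercise)
Node 0 (S = 20): continuation = 1/1.06·[0.5778·0.3983 + 0.4222·5.0000] = 2.2087; exercise value = 1.0000 ≤ continuation, so V_0 = 2.2087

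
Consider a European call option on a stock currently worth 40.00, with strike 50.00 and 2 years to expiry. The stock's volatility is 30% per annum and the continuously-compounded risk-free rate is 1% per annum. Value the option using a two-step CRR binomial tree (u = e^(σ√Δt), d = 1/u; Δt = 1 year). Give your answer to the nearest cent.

CRR parameters: u = e^(σ√Δt) = e^(0.3·√1) = 1.3499, d = 1/u = 0.7408
Per-period rate: rΔt = 0.01·1 = 0.01, so R = e^0.01 = 1.0101
Risk-neutral probability p = (e^0.01 − 0.7408)/(1.3499 − 0.7408) = 0.2692/0.6090 = 0.4421
Terminal stock prices: S_uu = 72.88, S_ud = 40, S_dd = 21.95
Terminal payoffs (S − K): max(22.88, 0) = 22.88, max(-10, 0) = 0, max(-28.05, 0) = 0
Node u (S = 53.99): V_u = e^(−0.01)·[0.4421·22.8848 + 0.5579·0.0000] = 10.0158
Node d (S = 29.63): V_d = e^(−0.01)·[0.4421·0.0000 + 0.5579·0.0000] = 0.0000
Node 0 (S = 40): V_0 = e^(−0.01)·[0.4421·10.0158 + 0.5579·0.0000] = 4.3835

4.38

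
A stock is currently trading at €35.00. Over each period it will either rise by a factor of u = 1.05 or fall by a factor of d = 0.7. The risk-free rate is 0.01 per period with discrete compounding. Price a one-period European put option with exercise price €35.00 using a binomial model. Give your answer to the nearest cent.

€1.19

Risk-neutral probability p = (1 + 0.01 − 0.7)/(1.05 − 0.7) = 0.3100/0.3500 = 0.8857
Terminal stock prices: S_u = 36.75, S_d = 24.5
Terminal payoffs (K − S): max(-1.75, 0) = 0, max(10.5, 0) = 10.5
Node 0 (S = 35): V_0 = 1/1.01·[0.8857·0.0000 + 0.1143·10.5000] = 1.1881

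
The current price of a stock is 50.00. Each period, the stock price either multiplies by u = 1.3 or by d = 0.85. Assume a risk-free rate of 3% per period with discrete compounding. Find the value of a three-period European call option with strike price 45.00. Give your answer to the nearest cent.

11.64

Risk-neutral probability p = (1 + 0.03 − 0.85)/(1.3 − 0.85) = 0.1800/0.4500 = 0.4000
Terminal stock prices: S_uuu = 109.9, S_uud = 71.83, S_udd = 46.96, S_ddd = 30.71
Terminal payoffs (S − K): max(64.85, 0) = 64.85, max(26.83, 0) = 26.83, max(1.962, 0) = 1.962, max(-14.29, 0) = 0
Node uu (S = 84.5): V_uu = 1/1.03·[0.4000·64.8500 + 0.6000·26.8250] = 40.8107
Node ud (S = 55.25): V_ud = 1/1.03·[0.4000·26.8250 + 0.6000·1.9625] = 11.5607
Node dd (S = 36.12): V_dd = 1/1.03·[0.4000·1.9625 + 0.6000·0.0000] = 0.7621
Node u (S = 65): V_u = 1/1.03·[0.4000·40.8107 + 0.6000·11.5607] = 22.5832
Node d (S = 42.5): V_d = 1/1.03·[0.4000·11.5607 + 0.6000·0.7621] = 4.9335
Node 0 (S = 50): V_0 = 1/1.03·[0.4000·22.5832 + 0.6000·4.9335] = 11.6441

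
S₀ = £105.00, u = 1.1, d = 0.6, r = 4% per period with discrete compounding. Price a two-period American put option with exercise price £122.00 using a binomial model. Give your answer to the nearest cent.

£17.00

Risk-neutral probability p = (1 + 0.04 − 0.6)/(1.1 − 0.6) = 0.4400/0.5000 = 0.8800
Terminal stock prices: S_uu = 127.1, S_ud = 69.3, S_dd = 37.8
Terminal payoffs (K − S): max(-5.05, 0) = 0, max(52.7, 0) = 52.7, max(84.2, 0) = 84.2
Node u (S = 115.5): continuation = 1/1.04·[0.8800·0.0000 + 0.1200·52.7000] = 6.0808; exercise value = 6.5000 > continuation, so V_u = 6.5000 (exercise)
Node d (S = 63): continuation = 1/1.04·[0.8800·52.7000 + 0.1200·84.2000] = 54.3077; exercise value = 59.0000 > continuation, so V_d = 59.0000 (exercise)
Node 0 (S = 105): continuation = 1/1.04·[0.8800·6.5000 + 0.1200·59.0000] = 12.3077; exercise value = 17.0000 > continuation, so V_0 = 17.0000 (exercise)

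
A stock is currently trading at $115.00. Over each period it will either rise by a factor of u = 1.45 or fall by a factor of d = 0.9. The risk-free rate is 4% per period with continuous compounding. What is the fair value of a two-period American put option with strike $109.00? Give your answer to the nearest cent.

Risk-neutral probability p = (e^0.04 − 0.9)/(1.45 − 0.9) = 0.1408/0.5500 = 0.2560
Terminal stock prices: S_uu = 241.8, S_ud = 150.1, S_dd = 93.15
Terminal payoffs (K − S): max(-132.8, 0) = 0, max(-41.08, 0) = 0, max(15.85, 0) = 15.85
Node u (S = 166.8): continuation = e^(−0.04)·[0.2560·0.0000 + 0.7440·0.0000] = 0.0000; exercise value = 0.0000 ≤ continuation, so V_u = 0.0000
Node d (S = 103.5): continuation = e^(−0.04)·[0.2560·0.0000 + 0.7440·15.8500] = 11.3297; exercise value = 5.5000 ≤ continuation, so V_d = 11.3297
Node 0 (S = 115): continuation = e^(−0.04)·[0.2560·0.0000 + 0.7440·11.3297] = 8.0986; exercise value = 0.0000 ≤ continuation, so V_0 = 8.0986

$8.10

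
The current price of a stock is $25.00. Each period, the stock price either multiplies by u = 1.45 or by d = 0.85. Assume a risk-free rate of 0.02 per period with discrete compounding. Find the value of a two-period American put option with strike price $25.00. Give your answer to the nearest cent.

Risk-neutral probability p = (1 + 0.02 − 0.85)/(1.45 − 0.85) = 0.1700/0.6000 = 0.2833
Terminal stock prices: S_uu = 52.56, S_ud = 30.81, S_dd = 18.06
Terminal payoffs (K − S): max(-27.56, 0) = 0, max(-5.812, 0) = 0, max(6.938, 0) = 6.938
Node u (S = 36.25): continuation = 1/1.02·[0.2833·0.0000 + 0.7167·0.0000] = 0.0000; exercise value = 0.0000 ≤ continuation, so V_u = 0.0000
Node d (S = 21.25): continuation = 1/1.02·[0.2833·0.0000 + 0.7167·6.9375] = 4.8744; exercise value = 3.7500 ≤ continuation, so V_d = 4.8744
Node 0 (S = 25): continuation = 1/1.02·[0.2833·0.0000 + 0.7167·4.8744] = 3.4248; exercise value = 0.0000 ≤ continuation, so V_0 = 3.4248

$3.42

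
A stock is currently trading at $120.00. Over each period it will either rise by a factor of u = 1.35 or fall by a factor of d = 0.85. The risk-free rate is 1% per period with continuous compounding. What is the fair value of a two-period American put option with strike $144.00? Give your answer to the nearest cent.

Risk-neutral probability p = (e^0.01 − 0.85)/(1.35 − 0.85) = 0.1601/0.5000 = 0.3201
Terminal stock prices: S_uu = 218.7, S_ud = 137.7, S_dd = 86.7
Terminal payoffs (K − S): max(-74.7, 0) = 0, max(6.3, 0) = 6.3, max(57.3, 0) = 57.3
Node u (S = 162): continuation = e^(−0.01)·[0.3201·0.0000 + 0.6799·6.3000] = 4.2407; exercise value = 0.0000 ≤ continuation, so V_u = 4.2407
Node d (S = 102): continuation = e^(−0.01)·[0.3201·6.3000 + 0.6799·57.3000] = 40.5672; exercise value = 42.0000 > continuation, so V_d = 42.0000 (exercise)
Node 0 (S = 120): continuation = e^(−0.01)·[0.3201·4.2407 + 0.6799·42.0000] = 29.6156; exercise value = 24.0000 ≤ continuation, so V_0 = 29.6156

$29.62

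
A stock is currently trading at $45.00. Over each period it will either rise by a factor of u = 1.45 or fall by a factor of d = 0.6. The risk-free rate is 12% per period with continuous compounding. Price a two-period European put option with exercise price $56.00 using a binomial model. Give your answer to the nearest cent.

Risk-neutral probability p = (e^0.12 − 0.6)/(1.45 − 0.6) = 0.5275/0.8500 = 0.6206
Terminal stock prices: S_uu = 94.61, S_ud = 39.15, S_dd = 16.2
Terminal payoffs (K − S): max(-38.61, 0) = 0, max(16.85, 0) = 16.85, max(39.8, 0) = 39.8
Node u (S = 65.25): V_u = e^(−0.12)·[0.6206·0.0000 + 0.3794·16.8500] = 5.6702
Node d (S = 27): V_d = e^(−0.12)·[0.6206·16.8500 + 0.3794·39.8000] = 22.6675
Node 0 (S = 45): V_0 = e^(−0.12)·[0.6206·5.6702 + 0.3794·22.6675] = 10.7488

$10.75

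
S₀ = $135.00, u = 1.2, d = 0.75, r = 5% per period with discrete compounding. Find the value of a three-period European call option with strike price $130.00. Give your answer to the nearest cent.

$32.50

Risk-neutral probability p = (1 + 0.05 − 0.75)/(1.2 − 0.75) = 0.3000/0.4500 = 0.6667
Terminal stock prices: S_uuu = 233.3, S_uud = 145.8, S_udd = 91.12, S_ddd = 56.95
Terminal payoffs (S − K): max(103.3, 0) = 103.3, max(15.8, 0) = 15.8, max(-38.88, 0) = 0, max(-73.05, 0) = 0
Node uu (S = 194.4): V_uu = 1/1.05·[0.6667·103.2800 + 0.3333·15.8000] = 70.5905
Node ud (S = 121.5): V_ud = 1/1.05·[0.6667·15.8000 + 0.3333·0.0000] = 10.0317
Node dd (S = 75.94): V_dd = 1/1.05·[0.6667·0.0000 + 0.3333·0.0000] = 0.0000
Node u (S = 162): V_u = 1/1.05·[0.6667·70.5905 + 0.3333·10.0317] = 48.0040
Node d (S = 101.2): V_d = 1/1.05·[0.6667·10.0317 + 0.3333·0.0000] = 6.3694
Node 0 (S = 135): V_0 = 1/1.05·[0.6667·48.0040 + 0.3333·6.3694] = 32.5008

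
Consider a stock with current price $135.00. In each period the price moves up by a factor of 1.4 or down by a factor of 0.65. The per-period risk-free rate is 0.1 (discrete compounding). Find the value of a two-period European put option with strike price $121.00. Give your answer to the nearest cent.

Risk-neutral probability p = (1 + 0.1 − 0.65)/(1.4 − 0.65) = 0.4500/0.7500 = 0.6000
Terminal stock prices: S_uu = 264.6, S_ud = 122.9, S_dd = 57.04
Terminal payoffs (K − S): max(-143.6, 0) = 0, max(-1.85, 0) = 0, max(63.96, 0) = 63.96
Node u (S = 189): V_u = 1/1.1·[0.6000·0.0000 + 0.4000·0.0000] = 0.0000
Node d (S = 87.75): V_d = 1/1.1·[0.6000·0.0000 + 0.4000·63.9625] = 23.2591
Node 0 (S = 135): V_0 = 1/1.1·[0.6000·0.0000 + 0.4000·23.2591] = 8.4579

$8.46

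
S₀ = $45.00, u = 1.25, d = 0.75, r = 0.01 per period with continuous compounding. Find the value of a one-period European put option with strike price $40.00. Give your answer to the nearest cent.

$2.97

Risk-neutral probability p = (e^0.01 − 0.75)/(1.25 − 0.75) = 0.2601/0.5000 = 0.5201
Terminal stock prices: S_u = 56.25, S_d = 33.75
Terminal payoffs (K − S): max(-16.25, 0) = 0, max(6.25, 0) = 6.25
Node 0 (S = 45): V_0 = e^(−0.01)·[0.5201·0.0000 + 0.4799·6.2500] = 2.9695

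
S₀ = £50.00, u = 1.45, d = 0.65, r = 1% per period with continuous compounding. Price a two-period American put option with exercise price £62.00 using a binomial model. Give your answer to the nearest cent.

Risk-neutral probability p = (e^0.01 − 0.65)/(1.45 − 0.65) = 0.3601/0.8000 = 0.4501
Terminal stock prices: S_uu = 105.1, S_ud = 47.12, S_dd = 21.13
Terminal payoffs (K − S): max(-43.12, 0) = 0, max(14.88, 0) = 14.88, max(40.88, 0) = 40.88
Node u (S = 72.5): continuation = e^(−0.01)·[0.4501·0.0000 + 0.5499·14.8750] = 8.0989; exercise value = 0.0000 ≤ continuation, so V_u = 8.0989
Node d (S = 32.5): continuation = e^(−0.01)·[0.4501·14.8750 + 0.5499·40.8750] = 28.8831; exercise value = 29.5000 > continuation, so V_d = 29.5000 (exercise)
Node 0 (S = 50): continuation = e^(−0.01)·[0.4501·8.0989 + 0.5499·29.5000] = 19.6705; exercise value = 12.0000 ≤ continuation, so V_0 = 19.6705

£19.67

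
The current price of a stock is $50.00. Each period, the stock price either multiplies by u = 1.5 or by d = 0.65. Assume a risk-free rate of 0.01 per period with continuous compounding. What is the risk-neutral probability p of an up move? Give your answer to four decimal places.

Risk-neutral probability p = (e^0.01 − 0.65)/(1.5 − 0.65) = 0.3601/0.8500 = 0.4236

p = 0.4236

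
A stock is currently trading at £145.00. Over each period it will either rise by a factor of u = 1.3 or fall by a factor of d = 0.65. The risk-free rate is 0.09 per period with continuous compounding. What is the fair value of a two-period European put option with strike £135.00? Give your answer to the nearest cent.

Risk-neutral probability p = (e^0.09 − 0.65)/(1.3 − 0.65) = 0.4442/0.6500 = 0.6833
Terminal stock prices: S_uu = 245.1, S_ud = 122.5, S_dd = 61.26
Terminal payoffs (K − S): max(-110.1, 0) = 0, max(12.47, 0) = 12.47, max(73.74, 0) = 73.74
Node u (S = 188.5): V_u = e^(−0.09)·[0.6833·0.0000 + 0.3167·12.4750] = 3.6103
Node d (S = 94.25): V_d = e^(−0.09)·[0.6833·12.4750 + 0.3167·73.7375] = 29.1307
Node 0 (S = 145): V_0 = e^(−0.09)·[0.6833·3.6103 + 0.3167·29.1307] = 10.6852

£10.69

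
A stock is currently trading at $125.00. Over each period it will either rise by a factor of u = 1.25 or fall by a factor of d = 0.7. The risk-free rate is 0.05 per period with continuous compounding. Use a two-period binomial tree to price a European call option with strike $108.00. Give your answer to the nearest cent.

$32.80

Risk-neutral probability p = (e^0.05 − 0.7)/(1.25 − 0.7) = 0.3513/0.5500 = 0.6387
Terminal stock prices: S_uu = 195.3, S_ud = 109.4, S_dd = 61.25
Terminal payoffs (S − K): max(87.31, 0) = 87.31, max(1.375, 0) = 1.375, max(-46.75, 0) = 0
Node u (S = 156.2): V_u = e^(−0.05)·[0.6387·87.3125 + 0.3613·1.3750] = 53.5172
Node d (S = 87.5): V_d = e^(−0.05)·[0.6387·1.3750 + 0.3613·0.0000] = 0.8353
Node 0 (S = 125): V_0 = e^(−0.05)·[0.6387·53.5172 + 0.3613·0.8353] = 32.8002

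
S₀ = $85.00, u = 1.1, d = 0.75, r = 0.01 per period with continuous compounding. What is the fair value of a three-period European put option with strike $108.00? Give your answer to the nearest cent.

Risk-neutral probability p = (e^0.01 − 0.75)/(1.1 − 0.75) = 0.2601/0.3500 = 0.7430
Terminal stock prices: S_uuu = 113.1, S_uud = 77.14, S_udd = 52.59, S_ddd = 35.86
Terminal payoffs (K − S): max(-5.135, 0) = 0, max(30.86, 0) = 30.86, max(55.41, 0) = 55.41, max(72.14, 0) = 72.14
Node uu (S = 102.9): V_uu = e^(−0.01)·[0.7430·0.0000 + 0.2570·30.8625] = 7.8527
Node ud (S = 70.13): V_ud = e^(−0.01)·[0.7430·30.8625 + 0.2570·55.4062] = 36.8004
Node dd (S = 47.81): V_dd = e^(−0.01)·[0.7430·55.4062 + 0.2570·72.1406] = 59.1129
Node u (S = 93.5): V_u = e^(−0.01)·[0.7430·7.8527 + 0.2570·36.8004] = 15.1401
Node d (S = 63.75): V_d = e^(−0.01)·[0.7430·36.8004 + 0.2570·59.1129] = 42.1115
Node 0 (S = 85): V_0 = e^(−0.01)·[0.7430·15.1401 + 0.2570·42.1115] = 21.8521

$21.85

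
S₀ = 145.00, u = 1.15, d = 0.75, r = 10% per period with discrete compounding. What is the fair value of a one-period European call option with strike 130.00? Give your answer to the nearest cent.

Risk-neutral probability p = (1 + 0.1 − 0.75)/(1.15 − 0.75) = 0.3500/0.4000 = 0.8750
Terminal stock prices: S_u = 166.8, S_d = 108.8
Terminal payoffs (S − K): max(36.75, 0) = 36.75, max(-21.25, 0) = 0
Node 0 (S = 145): V_0 = 1/1.1·[0.8750·36.7500 + 0.1250·0.0000] = 29.2330

29.23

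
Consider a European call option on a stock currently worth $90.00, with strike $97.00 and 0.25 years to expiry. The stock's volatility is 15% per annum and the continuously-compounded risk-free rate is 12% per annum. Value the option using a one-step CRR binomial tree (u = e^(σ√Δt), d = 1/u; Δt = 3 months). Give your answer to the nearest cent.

$0.01

CRR parameters: u = e^(σ√Δt) = e^(0.15·√0.25) = 1.0779, d = 1/u = 0.9277
Per-period rate: rΔt = 0.12·0.25 = 0.03, so R = e^0.03 = 1.0305
Risk-neutral probability p = (e^0.03 − 0.9277)/(1.0779 − 0.9277) = 0.1027/0.1501 = 0.6841
Terminal stock prices: S_u = 97.01, S_d = 83.5
Terminal payoffs (S − K): max(0.009574, 0) = 0.009574, max(-13.5, 0) = 0
Node 0 (S = 90): V_0 = e^(−0.03)·[0.6841·0.0096 + 0.3159·0.0000] = 0.0064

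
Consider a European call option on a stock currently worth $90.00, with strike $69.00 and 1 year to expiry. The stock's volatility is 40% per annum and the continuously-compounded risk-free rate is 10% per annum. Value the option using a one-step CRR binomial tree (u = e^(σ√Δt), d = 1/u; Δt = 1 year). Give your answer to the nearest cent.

CRR parameters: u = e^(σ√Δt) = e^(0.4·√1) = 1.4918, d = 1/u = 0.6703
Per-period rate: rΔt = 0.1·1 = 0.1, so R = e^0.1 = 1.1052
Risk-neutral probability p = (e^0.1 − 0.6703)/(1.4918 − 0.6703) = 0.4349/0.8215 = 0.5293
Terminal stock prices: S_u = 134.3, S_d = 60.33
Terminal payoffs (S − K): max(65.26, 0) = 65.26, max(-8.671, 0) = 0
Node 0 (S = 90): V_0 = e^(−0.1)·[0.5293·65.2642 + 0.4707·0.0000] = 31.2591

$31.26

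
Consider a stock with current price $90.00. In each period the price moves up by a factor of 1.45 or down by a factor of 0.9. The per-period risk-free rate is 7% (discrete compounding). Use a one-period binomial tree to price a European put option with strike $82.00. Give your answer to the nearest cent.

Risk-neutral probability p = (1 + 0.07 − 0.9)/(1.45 − 0.9) = 0.1700/0.5500 = 0.3091
Terminal stock prices: S_u = 130.5, S_d = 81
Terminal payoffs (K − S): max(-48.5, 0) = 0, max(1, 0) = 1
Node 0 (S = 90): V_0 = 1/1.07·[0.3091·0.0000 + 0.6909·1.0000] = 0.6457

$0.65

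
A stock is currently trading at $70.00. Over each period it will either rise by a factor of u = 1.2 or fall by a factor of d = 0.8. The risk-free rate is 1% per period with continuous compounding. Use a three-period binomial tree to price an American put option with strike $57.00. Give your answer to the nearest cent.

Risk-neutral probability p = (e^0.01 − 0.8)/(1.2 − 0.8) = 0.2101/0.4000 = 0.5251
Terminal stock prices: S_uuu = 121, S_uud = 80.64, S_udd = 53.76, S_ddd = 35.84
Terminal payoffs (K − S): max(-63.96, 0) = 0, max(-23.64, 0) = 0, max(3.24, 0) = 3.24, max(21.16, 0) = 21.16
Node uu (S = 100.8): continuation = e^(−0.01)·[0.5251·0.0000 + 0.4749·0.0000] = 0.0000; exercise value = 0.0000 ≤ continuation, so V_uu = 0.0000
Node ud (S = 67.2): continuation = e^(−0.01)·[0.5251·0.0000 + 0.4749·3.2400] = 1.5233; exercise value = 0.0000 ≤ continuation, so V_ud = 1.5233
Node dd (S = 44.8): continuation = e^(−0.01)·[0.5251·3.2400 + 0.4749·21.1600] = 11.6328; exercise value = 12.2000 > continuation, so V_dd = 12.2000 (exercise)
Node u (S = 84): continuation = e^(−0.01)·[0.5251·0.0000 + 0.4749·1.5233] = 0.7162; exercise value = 0.0000 ≤ continuation, so V_u = 0.7162
Node d (S = 56): continuation = e^(−0.01)·[0.5251·1.5233 + 0.4749·12.2000] = 6.5278; exercise value = 1.0000 ≤ continuation, so V_d = 6.5278
Node 0 (S = 70): continuation = e^(−0.01)·[0.5251·0.7162 + 0.4749·6.5278] = 3.4414; exercise value = 0.0000 ≤ continuation, so V_0 = 3.4414

$3.44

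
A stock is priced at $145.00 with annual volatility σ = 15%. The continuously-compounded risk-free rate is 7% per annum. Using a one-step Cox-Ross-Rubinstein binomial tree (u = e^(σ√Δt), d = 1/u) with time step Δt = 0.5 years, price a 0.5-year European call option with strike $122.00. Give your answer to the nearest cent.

CRR parameters: u = e^(σ√Δt) = e^(0.15·√0.5) = 1.1119, d = 1/u = 0.8994
Per-period rate: rΔt = 0.07·0.5 = 0.035, so R = e^0.035 = 1.0356
Risk-neutral probability p = (e^0.035 − 0.8994)/(1.1119 − 0.8994) = 0.1363/0.2125 = 0.6411
Terminal stock prices: S_u = 161.2, S_d = 130.4
Terminal payoffs (S − K): max(39.22, 0) = 39.22, max(8.408, 0) = 8.408
Node 0 (S = 145): V_0 = e^(−0.035)·[0.6411·39.2248 + 0.3589·8.4080] = 27.1961

$27.20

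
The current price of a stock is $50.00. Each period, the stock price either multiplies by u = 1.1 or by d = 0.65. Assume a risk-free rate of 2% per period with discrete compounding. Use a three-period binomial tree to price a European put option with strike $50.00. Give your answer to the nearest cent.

Risk-neutral probability p = (1 + 0.02 − 0.65)/(1.1 − 0.65) = 0.3700/0.4500 = 0.8222
Terminal stock prices: S_uuu = 66.55, S_uud = 39.33, S_udd = 23.24, S_ddd = 13.73
Terminal payoffs (K − S): max(-16.55, 0) = 0, max(10.67, 0) = 10.67, max(26.76, 0) = 26.76, max(36.27, 0) = 36.27
Node uu (S = 60.5): V_uu = 1/1.02·[0.8222·0.0000 + 0.1778·10.6750] = 1.8606
Node ud (S = 35.75): V_ud = 1/1.02·[0.8222·10.6750 + 0.1778·26.7625] = 13.2696
Node dd (S = 21.13): V_dd = 1/1.02·[0.8222·26.7625 + 0.1778·36.2687] = 27.8946
Node u (S = 55): V_u = 1/1.02·[0.8222·1.8606 + 0.1778·13.2696] = 3.8126
Node d (S = 32.5): V_d = 1/1.02·[0.8222·13.2696 + 0.1778·27.8946] = 15.5584
Node 0 (S = 50): V_0 = 1/1.02·[0.8222·3.8126 + 0.1778·15.5584] = 5.7850

$5.79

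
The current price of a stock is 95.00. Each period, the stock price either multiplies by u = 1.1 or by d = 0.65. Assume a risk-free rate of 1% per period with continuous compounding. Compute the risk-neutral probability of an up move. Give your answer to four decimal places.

p = 0.8001

Risk-neutral probability p = (e^0.01 − 0.65)/(1.1 − 0.65) = 0.3601/0.4500 = 0.8001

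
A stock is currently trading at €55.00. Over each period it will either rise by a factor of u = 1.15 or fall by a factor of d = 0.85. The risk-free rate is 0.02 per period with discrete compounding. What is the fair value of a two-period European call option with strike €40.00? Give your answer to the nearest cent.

€16.60

Risk-neutral probability p = (1 + 0.02 − 0.85)/(1.15 − 0.85) = 0.1700/0.3000 = 0.5667
Terminal stock prices: S_uu = 72.74, S_ud = 53.76, S_dd = 39.74
Terminal payoffs (S − K): max(32.74, 0) = 32.74, max(13.76, 0) = 13.76, max(-0.2625, 0) = 0
Node u (S = 63.25): V_u = 1/1.02·[0.5667·32.7375 + 0.4333·13.7625] = 24.0343
Node d (S = 46.75): V_d = 1/1.02·[0.5667·13.7625 + 0.4333·0.0000] = 7.6458
Node 0 (S = 55): V_0 = 1/1.02·[0.5667·24.0343 + 0.4333·7.6458] = 16.6006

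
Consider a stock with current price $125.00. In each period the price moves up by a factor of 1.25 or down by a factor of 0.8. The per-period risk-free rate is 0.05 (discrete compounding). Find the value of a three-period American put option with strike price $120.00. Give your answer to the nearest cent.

$10.96

Risk-neutral probability p = (1 + 0.05 − 0.8)/(1.25 − 0.8) = 0.2500/0.4500 = 0.5556
Terminal stock prices: S_uuu = 244.1, S_uud = 156.2, S_udd = 100, S_ddd = 64
Terminal payoffs (K − S): max(-124.1, 0) = 0, max(-36.25, 0) = 0, max(20, 0) = 20, max(56, 0) = 56
Node uu (S = 195.3): continuation = 1/1.05·[0.5556·0.0000 + 0.4444·0.0000] = 0.0000; exercise value = 0.0000 ≤ continuation, so V_uu = 0.0000
Node ud (S = 125): continuation = 1/1.05·[0.5556·0.0000 + 0.4444·20.0000] = 8.4656; exercise value = 0.0000 ≤ continuation, so V_ud = 8.4656
Node dd (S = 80): continuation = 1/1.05·[0.5556·20.0000 + 0.4444·56.0000] = 34.2857; exercise value = 40.0000 > continuation, so V_dd = 40.0000 (exercise)
Node u (S = 156.2): continuation = 1/1.05·[0.5556·0.0000 + 0.4444·8.4656] = 3.5833; exercise value = 0.0000 ≤ continuation, so V_u = 3.5833
Node d (S = 100): continuation = 1/1.05·[0.5556·8.4656 + 0.4444·40.0000] = 21.4104; exercise value = 20.0000 ≤ continuation, so V_d = 21.4104
Node 0 (S = 125): continuation = 1/1.05·[0.5556·3.5833 + 0.4444·21.4104] = 10.9585; exercise value = 0.0000 ≤ continuation, so V_0 = 10.9585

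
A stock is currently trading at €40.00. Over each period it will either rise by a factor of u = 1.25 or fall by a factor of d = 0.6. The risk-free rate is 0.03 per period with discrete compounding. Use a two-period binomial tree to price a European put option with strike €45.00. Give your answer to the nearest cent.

€9.64

Risk-neutral probability p = (1 + 0.03 − 0.6)/(1.25 − 0.6) = 0.4300/0.6500 = 0.6615
Terminal stock prices: S_uu = 62.5, S_ud = 30, S_dd = 14.4
Terminal payoffs (K − S): max(-17.5, 0) = 0, max(15, 0) = 15, max(30.6, 0) = 30.6
Node u (S = 50): V_u = 1/1.03·[0.6615·0.0000 + 0.3385·15.0000] = 4.9291
Node d (S = 24): V_d = 1/1.03·[0.6615·15.0000 + 0.3385·30.6000] = 19.6893
Node 0 (S = 40): V_0 = 1/1.03·[0.6615·4.9291 + 0.3385·19.6893] = 9.6358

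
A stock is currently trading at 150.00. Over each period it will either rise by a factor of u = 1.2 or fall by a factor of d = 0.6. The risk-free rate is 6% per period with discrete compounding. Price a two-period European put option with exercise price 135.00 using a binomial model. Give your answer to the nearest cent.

12.52

Risk-neutral probability p = (1 + 0.06 − 0.6)/(1.2 − 0.6) = 0.4600/0.6000 = 0.7667
Terminal stock prices: S_uu = 216, S_ud = 108, S_dd = 54
Terminal payoffs (K − S): max(-81, 0) = 0, max(27, 0) = 27, max(81, 0) = 81
Node u (S = 180): V_u = 1/1.06·[0.7667·0.0000 + 0.2333·27.0000] = 5.9434
Node d (S = 90): V_d = 1/1.06·[0.7667·27.0000 + 0.2333·81.0000] = 37.3585
Node 0 (S = 150): V_0 = 1/1.06·[0.7667·5.9434 + 0.2333·37.3585] = 12.5222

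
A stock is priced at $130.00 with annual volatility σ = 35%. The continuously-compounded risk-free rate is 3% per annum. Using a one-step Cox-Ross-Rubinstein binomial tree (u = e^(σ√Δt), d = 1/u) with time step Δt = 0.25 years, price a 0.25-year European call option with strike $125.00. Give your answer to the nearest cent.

$14.16

CRR parameters: u = e^(σ√Δt) = e^(0.35·√0.25) = 1.1912, d = 1/u = 0.8395
Per-period rate: rΔt = 0.03·0.25 = 0.0075, so R = e^0.0075 = 1.0075
Risk-neutral probability p = (e^0.0075 − 0.8395)/(1.1912 − 0.8395) = 0.1681/0.3518 = 0.4778
Terminal stock prices: S_u = 154.9, S_d = 109.1
Terminal payoffs (S − K): max(29.86, 0) = 29.86, max(-15.87, 0) = 0
Node 0 (S = 130): V_0 = e^(−0.0075)·[0.4778·29.8620 + 0.5222·0.0000] = 14.1603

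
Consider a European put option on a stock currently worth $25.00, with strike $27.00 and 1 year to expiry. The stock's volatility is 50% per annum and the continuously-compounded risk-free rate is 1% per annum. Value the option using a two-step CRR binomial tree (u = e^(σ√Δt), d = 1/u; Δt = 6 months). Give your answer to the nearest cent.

CRR parameters: u = e^(σ√Δt) = e^(0.5·√0.5) = 1.4241, d = 1/u = 0.7022
Per-period rate: rΔt = 0.01·0.5 = 0.005, so R = e^0.005 = 1.0050
Risk-neutral probability p = (e^0.005 − 0.7022)/(1.4241 − 0.7022) = 0.3028/0.7219 = 0.4195
Terminal stock prices: S_uu = 50.7, S_ud = 25, S_dd = 12.33
Terminal payoffs (K − S): max(-23.7, 0) = 0, max(2, 0) = 2, max(14.67, 0) = 14.67
Node u (S = 35.6): V_u = e^(−0.005)·[0.4195·0.0000 + 0.5805·2.0000] = 1.1553
Node d (S = 17.55): V_d = e^(−0.005)·[0.4195·2.0000 + 0.5805·14.6733] = 9.3106
Node 0 (S = 25): V_0 = e^(−0.005)·[0.4195·1.1553 + 0.5805·9.3106] = 5.8604

$5.86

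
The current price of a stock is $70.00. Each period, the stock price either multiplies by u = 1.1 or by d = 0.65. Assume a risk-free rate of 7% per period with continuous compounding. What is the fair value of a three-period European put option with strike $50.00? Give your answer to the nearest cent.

$0.15

Risk-neutral probability p = (e^0.07 − 0.65)/(1.1 − 0.65) = 0.4225/0.4500 = 0.9389
Terminal stock prices: S_uuu = 93.17, S_uud = 55.06, S_udd = 32.53, S_ddd = 19.22
Terminal payoffs (K − S): max(-43.17, 0) = 0, max(-5.055, 0) = 0, max(17.47, 0) = 17.47, max(30.78, 0) = 30.78
Node uu (S = 84.7): V_uu = e^(−0.07)·[0.9389·0.0000 + 0.0611·0.0000] = 0.0000
Node ud (S = 50.05): V_ud = e^(−0.07)·[0.9389·0.0000 + 0.0611·17.4675] = 0.9950
Node dd (S = 29.58): V_dd = e^(−0.07)·[0.9389·17.4675 + 0.0611·30.7763] = 17.0447
Node u (S = 77): V_u = e^(−0.07)·[0.9389·0.0000 + 0.0611·0.9950] = 0.0567
Node d (S = 45.5): V_d = e^(−0.07)·[0.9389·0.9950 + 0.0611·17.0447] = 1.8420
Node 0 (S = 70): V_0 = e^(−0.07)·[0.9389·0.0567 + 0.0611·1.8420] = 0.1545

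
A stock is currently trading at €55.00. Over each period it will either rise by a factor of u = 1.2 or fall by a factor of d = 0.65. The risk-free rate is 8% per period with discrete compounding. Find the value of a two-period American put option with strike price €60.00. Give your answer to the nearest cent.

€7.40

Risk-neutral probability p = (1 + 0.08 − 0.65)/(1.2 − 0.65) = 0.4300/0.5500 = 0.7818
Terminal stock prices: S_uu = 79.2, S_ud = 42.9, S_dd = 23.24
Terminal payoffs (K − S): max(-19.2, 0) = 0, max(17.1, 0) = 17.1, max(36.76, 0) = 36.76
Node u (S = 66): continuation = 1/1.08·[0.7818·0.0000 + 0.2182·17.1000] = 3.4545; exercise value = 0.0000 ≤ continuation, so V_u = 3.4545
Node d (S = 35.75): continuation = 1/1.08·[0.7818·17.1000 + 0.2182·36.7625] = 19.8056; exercise value = 24.2500 > continuation, so V_d = 24.2500 (exercise)
Node 0 (S = 55): continuation = 1/1.08·[0.7818·3.4545 + 0.2182·24.2500] = 7.3998; exercise value = 5.0000 ≤ continuation, so V_0 = 7.3998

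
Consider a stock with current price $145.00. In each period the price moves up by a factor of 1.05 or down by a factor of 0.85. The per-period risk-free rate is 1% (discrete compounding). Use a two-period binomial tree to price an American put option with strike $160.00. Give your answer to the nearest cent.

$15.00

Risk-neutral probability p = (1 + 0.01 − 0.85)/(1.05 − 0.85) = 0.1600/0.2000 = 0.8000
Terminal stock prices: S_uu = 159.9, S_ud = 129.4, S_dd = 104.8
Terminal payoffs (K − S): max(0.1375, 0) = 0.1375, max(30.59, 0) = 30.59, max(55.24, 0) = 55.24
Node u (S = 152.2): continuation = 1/1.01·[0.8000·0.1375 + 0.2000·30.5875] = 6.1658; exercise value = 7.7500 > continuation, so V_u = 7.7500 (exercise)
Node d (S = 123.2): continuation = 1/1.01·[0.8000·30.5875 + 0.2000·55.2375] = 35.1658; exercise value = 36.7500 > continuation, so V_d = 36.7500 (exercise)
Node 0 (S = 145): continuation = 1/1.01·[0.8000·7.7500 + 0.2000·36.7500] = 13.4158; exercise value = 15.0000 > continuation, so V_0 = 15.0000 (exercise)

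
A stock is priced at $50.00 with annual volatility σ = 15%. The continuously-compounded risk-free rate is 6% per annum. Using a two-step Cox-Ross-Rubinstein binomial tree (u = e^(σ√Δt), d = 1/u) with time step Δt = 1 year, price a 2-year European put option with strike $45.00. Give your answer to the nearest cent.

$0.78

CRR parameters: u = e^(σ√Δt) = e^(0.15·√1) = 1.1618, d = 1/u = 0.8607
Per-period rate: rΔt = 0.06·1 = 0.06, so R = e^0.06 = 1.0618
Risk-neutral probability p = (e^0.06 − 0.8607)/(1.1618 − 0.8607) = 0.2011/0.3011 = 0.6679
Terminal stock prices: S_uu = 67.49, S_ud = 50, S_dd = 37.04
Terminal payoffs (K − S): max(-22.49, 0) = 0, max(-5, 0) = 0, max(7.959, 0) = 7.959
Node u (S = 58.09): V_u = e^(−0.06)·[0.6679·0.0000 + 0.3321·0.0000] = 0.0000
Node d (S = 43.04): V_d = e^(−0.06)·[0.6679·0.0000 + 0.3321·7.9591] = 2.4891
Node 0 (S = 50): V_0 = e^(−0.06)·[0.6679·0.0000 + 0.3321·2.4891] = 0.7785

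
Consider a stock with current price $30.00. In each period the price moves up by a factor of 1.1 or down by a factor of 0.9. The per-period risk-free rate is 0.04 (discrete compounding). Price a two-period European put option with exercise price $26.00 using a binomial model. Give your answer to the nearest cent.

Risk-neutral probability p = (1 + 0.04 − 0.9)/(1.1 − 0.9) = 0.1400/0.2000 = 0.7000
Terminal stock prices: S_uu = 36.3, S_ud = 29.7, S_dd = 24.3
Terminal payoffs (K − S): max(-10.3, 0) = 0, max(-3.7, 0) = 0, max(1.7, 0) = 1.7
Node u (S = 33): V_u = 1/1.04·[0.7000·0.0000 + 0.3000·0.0000] = 0.0000
Node d (S = 27): V_d = 1/1.04·[0.7000·0.0000 + 0.3000·1.7000] = 0.4904
Node 0 (S = 30): V_0 = 1/1.04·[0.7000·0.0000 + 0.3000·0.4904] = 0.1415

$0.14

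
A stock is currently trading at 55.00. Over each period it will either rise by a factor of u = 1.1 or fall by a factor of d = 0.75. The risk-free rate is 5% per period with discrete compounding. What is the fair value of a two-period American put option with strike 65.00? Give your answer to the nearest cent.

Risk-neutral probability p = (1 + 0.05 − 0.75)/(1.1 − 0.75) = 0.3000/0.3500 = 0.8571
Terminal stock prices: S_uu = 66.55, S_ud = 45.38, S_dd = 30.94
Terminal payoffs (K − S): max(-1.55, 0) = 0, max(19.62, 0) = 19.62, max(34.06, 0) = 34.06
Node u (S = 60.5): continuation = 1/1.05·[0.8571·0.0000 + 0.1429·19.6250] = 2.6701; exercise value = 4.5000 > continuation, so V_u = 4.5000 (exercise)
Node d (S = 41.25): continuation = 1/1.05·[0.8571·19.6250 + 0.1429·34.0625] = 20.6548; exercise value = 23.7500 > continuation, so V_d = 23.7500 (exercise)
Node 0 (S = 55): continuation = 1/1.05·[0.8571·4.5000 + 0.1429·23.7500] = 6.9048; exercise value = 10.0000 > continuation, so V_0 = 10.0000 (exercise)

10.00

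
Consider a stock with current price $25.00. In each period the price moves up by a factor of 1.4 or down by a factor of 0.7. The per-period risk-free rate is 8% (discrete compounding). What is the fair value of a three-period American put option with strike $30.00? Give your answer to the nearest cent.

$6.46

Risk-neutral probability p = (1 + 0.08 − 0.7)/(1.4 − 0.7) = 0.3800/0.7000 = 0.5429
Terminal stock prices: S_uuu = 68.6, S_uud = 34.3, S_udd = 17.15, S_ddd = 8.575
Terminal payoffs (K − S): max(-38.6, 0) = 0, max(-4.3, 0) = 0, max(12.85, 0) = 12.85, max(21.43, 0) = 21.43
Node uu (S = 49): continuation = 1/1.08·[0.5429·0.0000 + 0.4571·0.0000] = 0.0000; exercise value = 0.0000 ≤ continuation, so V_uu = 0.0000
Node ud (S = 24.5): continuation = 1/1.08·[0.5429·0.0000 + 0.4571·12.8500] = 5.4392; exercise value = 5.5000 > continuation, so V_ud = 5.5000 (exercise)
Node dd (S = 12.25): continuation = 1/1.08·[0.5429·12.8500 + 0.4571·21.4250] = 15.5278; exercise value = 17.7500 > continuation, so V_dd = 17.7500 (exercise)
Node u (S = 35): continuation = 1/1.08·[0.5429·0.0000 + 0.4571·5.5000] = 2.3280; exercise value = 0.0000 ≤ continuation, so V_u = 2.3280
Node d (S = 17.5): continuation = 1/1.08·[0.5429·5.5000 + 0.4571·17.7500] = 10.2778; exercise value = 12.5000 > continuation, so V_d = 12.5000 (exercise)
Node 0 (S = 25): continuation = 1/1.08·[0.5429·2.3280 + 0.4571·12.5000] = 6.4612; exercise value = 5.0000 ≤ continuation, so V_0 = 6.4612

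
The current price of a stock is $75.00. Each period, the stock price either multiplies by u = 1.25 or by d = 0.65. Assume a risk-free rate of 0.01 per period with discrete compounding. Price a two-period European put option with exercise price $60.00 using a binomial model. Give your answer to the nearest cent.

Risk-neutral probability p = (1 + 0.01 − 0.65)/(1.25 − 0.65) = 0.3600/0.6000 = 0.6000
Terminal stock prices: S_uu = 117.2, S_ud = 60.94, S_dd = 31.69
Terminal payoffs (K − S): max(-57.19, 0) = 0, max(-0.9375, 0) = 0, max(28.31, 0) = 28.31
Node u (S = 93.75): V_u = 1/1.01·[0.6000·0.0000 + 0.4000·0.0000] = 0.0000
Node d (S = 48.75): V_d = 1/1.01·[0.6000·0.0000 + 0.4000·28.3125] = 11.2129
Node 0 (S = 75): V_0 = 1/1.01·[0.6000·0.0000 + 0.4000·11.2129] = 4.4407

$4.44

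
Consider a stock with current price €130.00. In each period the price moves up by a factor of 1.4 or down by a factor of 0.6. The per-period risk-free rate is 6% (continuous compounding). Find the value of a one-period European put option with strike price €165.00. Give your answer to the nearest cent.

Risk-neutral probability p = (e^0.06 − 0.6)/(1.4 − 0.6) = 0.4618/0.8000 = 0.5773
Terminal stock prices: S_u = 182, S_d = 78
Terminal payoffs (K − S): max(-17, 0) = 0, max(87, 0) = 87
Node 0 (S = 130): V_0 = e^(−0.06)·[0.5773·0.0000 + 0.4227·87.0000] = 34.6337

€34.63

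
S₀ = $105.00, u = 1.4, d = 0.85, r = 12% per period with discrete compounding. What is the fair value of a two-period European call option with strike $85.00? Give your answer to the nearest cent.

Risk-neutral probability p = (1 + 0.12 − 0.85)/(1.4 − 0.85) = 0.2700/0.5500 = 0.4909
Terminal stock prices: S_uu = 205.8, S_ud = 125, S_dd = 75.86
Terminal payoffs (S − K): max(120.8, 0) = 120.8, max(39.95, 0) = 39.95, max(-9.138, 0) = 0
Node u (S = 147): V_u = 1/1.12·[0.4909·120.8000 + 0.5091·39.9500] = 71.1071
Node d (S = 89.25): V_d = 1/1.12·[0.4909·39.9500 + 0.5091·0.0000] = 17.5106
Node 0 (S = 105): V_0 = 1/1.12·[0.4909·71.1071 + 0.5091·17.5106] = 39.1264

$39.13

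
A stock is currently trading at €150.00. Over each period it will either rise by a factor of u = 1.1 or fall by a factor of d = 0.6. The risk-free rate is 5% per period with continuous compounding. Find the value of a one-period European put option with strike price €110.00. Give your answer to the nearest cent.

Risk-neutral probability p = (e^0.05 − 0.6)/(1.1 − 0.6) = 0.4513/0.5000 = 0.9025
Terminal stock prices: S_u = 165, S_d = 90
Terminal payoffs (K − S): max(-55, 0) = 0, max(20, 0) = 20
Node 0 (S = 150): V_0 = e^(−0.05)·[0.9025·0.0000 + 0.0975·20.0000] = 1.8541

€1.85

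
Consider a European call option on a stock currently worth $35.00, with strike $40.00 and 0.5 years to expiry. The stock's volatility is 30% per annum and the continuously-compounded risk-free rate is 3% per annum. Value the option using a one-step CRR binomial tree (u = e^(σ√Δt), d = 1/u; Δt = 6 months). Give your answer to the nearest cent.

$1.55

CRR parameters: u = e^(σ√Δt) = e^(0.3·√0.5) = 1.2363, d = 1/u = 0.8089
Per-period rate: rΔt = 0.03·0.5 = 0.015, so R = e^0.015 = 1.0151
Risk-neutral probability p = (e^0.015 − 0.8089)/(1.2363 − 0.8089) = 0.2063/0.4275 = 0.4825
Terminal stock prices: S_u = 43.27, S_d = 28.31
Terminal payoffs (S − K): max(3.271, 0) = 3.271, max(-11.69, 0) = 0
Node 0 (S = 35): V_0 = e^(−0.015)·[0.4825·3.2709 + 0.5175·0.0000] = 1.5548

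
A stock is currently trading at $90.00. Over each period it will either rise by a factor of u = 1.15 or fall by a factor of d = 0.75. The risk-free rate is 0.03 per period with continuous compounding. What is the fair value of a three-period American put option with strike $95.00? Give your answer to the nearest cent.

$12.17

Risk-neutral probability p = (e^0.03 − 0.75)/(1.15 − 0.75) = 0.2805/0.4000 = 0.7011
Terminal stock prices: S_uuu = 136.9, S_uud = 89.27, S_udd = 58.22, S_ddd = 37.97
Terminal payoffs (K − S): max(-41.88, 0) = 0, max(5.731, 0) = 5.731, max(36.78, 0) = 36.78, max(57.03, 0) = 57.03
Node uu (S = 119): continuation = e^(−0.03)·[0.7011·0.0000 + 0.2989·5.7313] = 1.6622; exercise value = 0.0000 ≤ continuation, so V_uu = 1.6622
Node ud (S = 77.62): continuation = e^(−0.03)·[0.7011·5.7313 + 0.2989·36.7813] = 14.5673; exercise value = 17.3750 > continuation, so V_ud = 17.3750 (exercise)
Node dd (S = 50.62): continuation = e^(−0.03)·[0.7011·36.7813 + 0.2989·57.0312] = 41.5673; exercise value = 44.3750 > continuation, so V_dd = 44.3750 (exercise)
Node u (S = 103.5): continuation = e^(−0.03)·[0.7011·1.6622 + 0.2989·17.3750] = 6.1703; exercise value = 0.0000 ≤ continuation, so V_u = 6.1703
Node d (S = 67.5): continuation = e^(−0.03)·[0.7011·17.3750 + 0.2989·44.3750] = 24.6923; exercise value = 27.5000 > continuation, so V_d = 27.5000 (exercise)
Node 0 (S = 90): continuation = e^(−0.03)·[0.7011·6.1703 + 0.2989·27.5000] = 12.1742; exercise value = 5.0000 ≤ continuation, so V_0 = 12.1742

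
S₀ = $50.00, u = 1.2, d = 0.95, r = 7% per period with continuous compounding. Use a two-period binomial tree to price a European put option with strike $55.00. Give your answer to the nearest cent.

Risk-neutral probability p = (e^0.07 − 0.95)/(1.2 − 0.95) = 0.1225/0.2500 = 0.4900
Terminal stock prices: S_uu = 72, S_ud = 57, S_dd = 45.12
Terminal payoffs (K − S): max(-17, 0) = 0, max(-2, 0) = 0, max(9.875, 0) = 9.875
Node u (S = 60): V_u = e^(−0.07)·[0.4900·0.0000 + 0.5100·0.0000] = 0.0000
Node d (S = 47.5): V_d = e^(−0.07)·[0.4900·0.0000 + 0.5100·9.8750] = 4.6955
Node 0 (S = 50): V_0 = e^(−0.07)·[0.4900·0.0000 + 0.5100·4.6955] = 2.2326

$2.23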